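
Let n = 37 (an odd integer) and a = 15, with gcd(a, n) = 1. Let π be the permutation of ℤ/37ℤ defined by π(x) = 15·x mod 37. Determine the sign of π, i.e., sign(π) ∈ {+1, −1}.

Start at x=28: 28 → 13 → 10 → 2 → 30 → 6 → 16 → … (one orbit).
Decompose π into cycles: lengths [36, 1] (2 cycles, including the fixed point 0).
2 cycles on 37: each ℓ→(−1)^(ℓ−1), product (−1)^35 = -1.

-1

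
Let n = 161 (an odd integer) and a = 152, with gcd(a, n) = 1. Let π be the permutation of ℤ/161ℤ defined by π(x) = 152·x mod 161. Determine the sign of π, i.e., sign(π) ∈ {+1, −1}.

Trace 25: π^k(25) = [25, 97, 93, 129, 127, 145, 144] for k=0..6.
Decompose π into cycles: lengths [66, 66, 22, 6, 1] (5 cycles, including the fixed point 0).
5 cycles on 161: each ℓ→(−1)^(ℓ−1), product (−1)^156 = +1.

+1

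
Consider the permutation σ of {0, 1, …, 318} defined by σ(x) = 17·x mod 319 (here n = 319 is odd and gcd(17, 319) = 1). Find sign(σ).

+1

Trace 262: π^k(262) = [262, 307, 115, 41, 59, 46, 144] for k=0..6.
Cycle type of π: 20×14 + 10 + 4×7 + 1; total 23 cycles.
With 23 cycles on 319 points, sign = (−1)^{319−23} = +1.
Check: (17/319) = +1 by Zolotarev.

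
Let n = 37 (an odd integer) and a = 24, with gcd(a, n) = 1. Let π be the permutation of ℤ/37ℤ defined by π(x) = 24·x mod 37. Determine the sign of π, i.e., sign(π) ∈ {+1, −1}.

-1

Orbit of 5 under x↦24x: [5, 9, 31, 4, 22, 10, 18]… (length divides ord_37(24)).
2 cycles of lengths [36, 1].
sign(π) = (−1)^{n − #cycles} = (−1)^{37−2} = (−1)^35 = -1.
Via Zolotarev, sign(π_{24}) = (24|37) = -1.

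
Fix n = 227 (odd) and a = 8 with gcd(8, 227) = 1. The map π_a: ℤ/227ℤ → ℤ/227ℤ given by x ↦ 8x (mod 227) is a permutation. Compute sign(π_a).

-1

Trace 216: π^k(216) = [216, 139, 204, 43, 117, 28, 224] for k=0..6.
Cycle lengths of π_8 on ℤ/227ℤ: [226, 1]; 2 cycles in total.
With 2 cycles on 227 points, sign = (−1)^{227−2} = -1.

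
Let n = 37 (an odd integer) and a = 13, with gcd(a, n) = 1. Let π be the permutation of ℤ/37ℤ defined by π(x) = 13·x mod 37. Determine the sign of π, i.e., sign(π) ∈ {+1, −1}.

-1

Orbit of 33 under x↦13x: [33, 22, 27, 18, 12, 8, 30]… (length divides ord_37(13)).
The orbit structure of x ↦ 13x mod 37: 2 orbits of sizes [36, 1].
n − c = 37 − 2 = 35; sign = (−1)^35 = -1.
Zolotarev: (13|37) = -1, matching the cycle-count sign.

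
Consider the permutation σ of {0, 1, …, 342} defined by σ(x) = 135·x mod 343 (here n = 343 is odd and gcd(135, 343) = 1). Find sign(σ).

Trace 207: π^k(207) = [207, 162, 261, 249, 1, 135, 46] for k=0..6.
The orbit structure of x ↦ 135x mod 343: 7 orbits of sizes [147, 147, 21, 21, 3, 3, 1].
7 cycles on 343: each ℓ→(−1)^(ℓ−1), product (−1)^336 = +1.
Via Zolotarev, sign(π_{135}) = (135|343) = +1.

+1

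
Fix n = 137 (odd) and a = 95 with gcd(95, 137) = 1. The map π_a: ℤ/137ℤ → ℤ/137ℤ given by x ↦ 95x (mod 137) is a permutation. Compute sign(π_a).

Orbit of 59 under x↦95x: [59, 125, 93, 67, 63, 94, 25]… (length divides ord_137(95)).
2 cycles of lengths [136, 1].
137 − 2 = 135 transpositions; sign(π) = (−1)^135 = -1.

-1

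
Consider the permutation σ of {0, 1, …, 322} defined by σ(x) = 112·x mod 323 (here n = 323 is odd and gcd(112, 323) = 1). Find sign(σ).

Orbit of 99 under x↦112x: [99, 106, 244, 196, 311, 271, 313]… (length divides ord_323(112)).
6 cycles of lengths [144, 144, 16, 9, 9, 1].
Σ(ℓ_i−1) = 323−6 = 317; sign = (−1)^317 = -1.

-1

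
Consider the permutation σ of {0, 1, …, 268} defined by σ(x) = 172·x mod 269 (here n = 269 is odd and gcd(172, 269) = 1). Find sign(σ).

+1

Start at x=239: 239 → 220 → 180 → 25 → 265 → 119 → 24 → … (one orbit).
π_172 has 5 disjoint cycles with lengths [67, 67, 67, 67, 1] on {0,…,268}.
5 cycles on 269: each ℓ→(−1)^(ℓ−1), product (−1)^264 = +1.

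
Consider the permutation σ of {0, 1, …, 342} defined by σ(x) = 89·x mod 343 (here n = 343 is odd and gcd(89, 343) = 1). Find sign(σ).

-1

Orbit of 18 under x↦89x: [18, 230, 233, 157, 253, 222, 207]… (length divides ord_343(89)).
Cycle lengths of π_89 on ℤ/343ℤ: [294, 42, 6, 1]; 4 cycles in total.
sign(π) = (−1)^{n − #cycles} = (−1)^{343−4} = (−1)^339 = -1.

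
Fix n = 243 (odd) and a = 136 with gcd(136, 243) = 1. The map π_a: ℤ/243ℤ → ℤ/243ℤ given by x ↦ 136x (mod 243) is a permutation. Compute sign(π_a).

Start at x=190: 190 → 82 → 217 → 109 → 1 → 136 → 28 → … (one orbit).
π_136 has 63 disjoint cycles with lengths [9, 9, 9, 9, 9, 9, 9, 9, 9, 9, 9, 9, 9, 9, 9, 9, 9, 9, 3, 3, 3, 3, 3, 3, 3, 3, 3, 3, 3, 3, 3, 3, 3, 3, 3, 3, 1, 1, 1, 1, 1, 1, 1, 1, 1, 1, 1, 1, 1, 1, 1, 1, 1, 1, 1, 1, 1, 1, 1, 1, 1, 1, 1] on {0,…,242}.
243 − 63 = 180 transpositions; sign(π) = (−1)^180 = +1.
Zolotarev: (136|243) = +1, matching the cycle-count sign.

+1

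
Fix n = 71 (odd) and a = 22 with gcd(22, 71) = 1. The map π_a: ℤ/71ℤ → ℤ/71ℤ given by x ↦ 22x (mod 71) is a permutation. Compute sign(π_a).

Start at x=24: 24 → 31 → 43 → 23 → 9 → 56 → 25 → … (one orbit).
Cycle type of π: 70 + 1; total 2 cycles.
Σ(ℓ_i−1) = 71−2 = 69; sign = (−1)^69 = -1.

-1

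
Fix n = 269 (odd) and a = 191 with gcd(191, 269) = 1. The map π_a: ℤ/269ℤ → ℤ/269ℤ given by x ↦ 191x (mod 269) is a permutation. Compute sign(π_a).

+1

Trace 49: π^k(49) = [49, 213, 64, 119, 133, 117, 20] for k=0..6.
Decompose π into cycles: lengths [134, 134, 1] (3 cycles, including the fixed point 0).
sign(π) = (−1)^{n − #cycles} = (−1)^{269−3} = (−1)^266 = +1.
Via Zolotarev, sign(π_{191}) = (191|269) = +1.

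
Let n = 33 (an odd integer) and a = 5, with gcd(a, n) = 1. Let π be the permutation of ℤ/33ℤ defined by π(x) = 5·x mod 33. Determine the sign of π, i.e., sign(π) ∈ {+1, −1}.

-1

Trace 20: π^k(20) = [20, 1, 5, 25, 26, 31, 23] for k=0..6.
6 cycles of lengths [10, 10, 5, 5, 2, 1].
33 − 6 = 27 transpositions; sign(π) = (−1)^27 = -1.
(5|33)_J = -1 (Zolotarev's lemma cross-check).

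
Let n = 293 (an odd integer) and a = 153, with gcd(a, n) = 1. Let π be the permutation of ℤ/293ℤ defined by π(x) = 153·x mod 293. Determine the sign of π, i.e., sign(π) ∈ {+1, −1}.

Start at x=235: 235 → 209 → 40 → 260 → 225 → 144 → 57 → … (one orbit).
Cycle type of π: 146×2 + 1; total 3 cycles.
sign(π) = (−1)^{n − #cycles} = (−1)^{293−3} = (−1)^290 = +1.
The Jacobi symbol (153|293) = +1 (Zolotarev) agrees.

+1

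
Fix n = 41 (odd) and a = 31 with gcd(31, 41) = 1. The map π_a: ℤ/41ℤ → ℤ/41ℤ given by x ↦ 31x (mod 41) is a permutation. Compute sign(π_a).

Orbit of 31 under x↦31x: [31, 18, 25, 37, 40, 10, 23]… (length divides ord_41(31)).
Cycle lengths of π_31 on ℤ/41ℤ: [10, 10, 10, 10, 1]; 5 cycles in total.
n − c = 41 − 5 = 36; sign = (−1)^36 = +1.
The Jacobi symbol (31|41) = +1 (Zolotarev) agrees.

+1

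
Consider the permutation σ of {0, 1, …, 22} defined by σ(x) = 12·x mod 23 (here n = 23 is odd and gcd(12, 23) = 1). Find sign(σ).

+1

Orbit of 4 under x↦12x: [4, 2, 1, 12, 6, 3, 13]… (length divides ord_23(12)).
Cycle lengths of π_12 on ℤ/23ℤ: [11, 11, 1]; 3 cycles in total.
sign(π) = (−1)^{n − #cycles} = (−1)^{23−3} = (−1)^20 = +1.
(12|23)_J = +1 (Zolotarev's lemma cross-check).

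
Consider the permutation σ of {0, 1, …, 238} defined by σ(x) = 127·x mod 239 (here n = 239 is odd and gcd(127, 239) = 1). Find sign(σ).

+1

Trace 197: π^k(197) = [197, 163, 147, 27, 83, 25, 68] for k=0..6.
π_127 has 3 disjoint cycles with lengths [119, 119, 1] on {0,…,238}.
sign(π) = (−1)^{n − #cycles} = (−1)^{239−3} = (−1)^236 = +1.
Zolotarev: (127|239) = +1, matching the cycle-count sign.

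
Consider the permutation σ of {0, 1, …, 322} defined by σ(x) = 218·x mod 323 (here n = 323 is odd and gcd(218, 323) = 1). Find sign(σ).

Orbit of 43 under x↦218x: [43, 7, 234, 301, 49, 23, 169]… (length divides ord_323(218)).
Cycle type of π: 144×2 + 16 + 9×2 + 1; total 6 cycles.
6 cycles on 323: each ℓ→(−1)^(ℓ−1), product (−1)^317 = -1.
Check: (218/323) = -1 by Zolotarev.

-1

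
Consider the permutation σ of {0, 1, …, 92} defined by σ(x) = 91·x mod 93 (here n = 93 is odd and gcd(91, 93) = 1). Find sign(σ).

Start at x=85: 85 → 16 → 61 → 64 → 58 → 70 → 46 → … (one orbit).
Decompose π into cycles: lengths [10, 10, 10, 10, 10, 10, 10, 10, 10, 1, 1, 1] (12 cycles, including the fixed point 0).
93 − 12 = 81 transpositions; sign(π) = (−1)^81 = -1.
The Jacobi symbol (91|93) = -1 (Zolotarev) agrees.

-1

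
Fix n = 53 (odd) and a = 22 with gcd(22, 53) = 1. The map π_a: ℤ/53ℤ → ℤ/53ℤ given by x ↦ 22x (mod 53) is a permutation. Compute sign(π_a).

-1

Orbit of 12 under x↦22x: [12, 52, 31, 46, 5, 4, 35]… (length divides ord_53(22)).
2 cycles of lengths [52, 1].
With 2 cycles on 53 points, sign = (−1)^{53−2} = -1.
Check: (22/53) = -1 by Zolotarev.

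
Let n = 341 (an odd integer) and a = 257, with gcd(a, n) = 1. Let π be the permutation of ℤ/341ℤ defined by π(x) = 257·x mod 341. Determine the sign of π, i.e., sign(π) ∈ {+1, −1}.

Trace 67: π^k(67) = [67, 169, 126, 328, 69, 1, 257] for k=0..6.
π_257 has 25 disjoint cycles with lengths [15, 15, 15, 15, 15, 15, 15, 15, 15, 15, 15, 15, 15, 15, 15, 15, 15, 15, 15, 15, 15, 15, 5, 5, 1] on {0,…,340}.
341 − 25 = 316 transpositions; sign(π) = (−1)^316 = +1.
The Jacobi symbol (257|341) = +1 (Zolotarev) agrees.

+1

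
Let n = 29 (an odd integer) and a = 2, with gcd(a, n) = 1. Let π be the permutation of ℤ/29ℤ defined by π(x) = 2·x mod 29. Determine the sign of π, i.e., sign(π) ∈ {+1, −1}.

Orbit of 10 under x↦2x: [10, 20, 11, 22, 15, 1, 2]… (length divides ord_29(2)).
2 cycles of lengths [28, 1].
sign(π) = (−1)^{n − #cycles} = (−1)^{29−2} = (−1)^27 = -1.

-1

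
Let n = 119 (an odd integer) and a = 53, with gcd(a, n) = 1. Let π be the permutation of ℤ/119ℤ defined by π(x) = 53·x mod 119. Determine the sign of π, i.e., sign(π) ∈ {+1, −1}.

+1

Trace 50: π^k(50) = [50, 32, 30, 43, 18, 2, 106] for k=0..6.
π_53 has 9 disjoint cycles with lengths [24, 24, 24, 24, 8, 8, 3, 3, 1] on {0,…,118}.
n − c = 119 − 9 = 110; sign = (−1)^110 = +1.
(53|119)_J = +1 (Zolotarev's lemma cross-check).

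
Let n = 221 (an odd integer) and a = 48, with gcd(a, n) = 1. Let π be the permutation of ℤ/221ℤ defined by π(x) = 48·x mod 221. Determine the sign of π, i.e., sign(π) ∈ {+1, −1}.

Orbit of 81 under x↦48x: [81, 131, 100, 159, 118, 139, 42]… (length divides ord_221(48)).
Cycle lengths of π_48 on ℤ/221ℤ: [48, 48, 48, 48, 16, 3, 3, 3, 3, 1]; 10 cycles in total.
Σ(ℓ_i−1) = 221−10 = 211; sign = (−1)^211 = -1.
Zolotarev: (48|221) = -1, matching the cycle-count sign.

-1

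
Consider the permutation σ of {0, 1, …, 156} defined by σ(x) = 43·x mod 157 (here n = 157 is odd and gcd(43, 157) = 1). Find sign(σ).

-1

Orbit of 27 under x↦43x: [27, 62, 154, 28, 105, 119, 93]… (length divides ord_157(43)).
π_43 has 2 disjoint cycles with lengths [156, 1] on {0,…,156}.
2 cycles on 157: each ℓ→(−1)^(ℓ−1), product (−1)^155 = -1.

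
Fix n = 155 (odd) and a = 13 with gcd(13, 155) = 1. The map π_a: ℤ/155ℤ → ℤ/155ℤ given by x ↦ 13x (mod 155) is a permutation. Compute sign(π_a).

+1

Trace 148: π^k(148) = [148, 64, 57, 121, 23, 144, 12] for k=0..6.
The orbit structure of x ↦ 13x mod 155: 5 orbits of sizes [60, 60, 30, 4, 1].
Σ(ℓ_i−1) = 155−5 = 150; sign = (−1)^150 = +1.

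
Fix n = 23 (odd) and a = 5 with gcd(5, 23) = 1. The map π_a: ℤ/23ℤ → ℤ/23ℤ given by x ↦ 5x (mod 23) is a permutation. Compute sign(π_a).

-1

Orbit of 21 under x↦5x: [21, 13, 19, 3, 15, 6, 7]… (length divides ord_23(5)).
π_5 has 2 disjoint cycles with lengths [22, 1] on {0,…,22}.
With 2 cycles on 23 points, sign = (−1)^{23−2} = -1.
(5|23)_J = -1 (Zolotarev's lemma cross-check).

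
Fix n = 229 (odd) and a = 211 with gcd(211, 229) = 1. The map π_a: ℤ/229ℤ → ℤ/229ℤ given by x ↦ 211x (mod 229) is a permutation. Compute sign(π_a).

Trace 140: π^k(140) = [140, 228, 18, 134, 107, 135, 89] for k=0..6.
20 cycles of lengths [12, 12, 12, 12, 12, 12, 12, 12, 12, 12, 12, 12, 12, 12, 12, 12, 12, 12, 12, 1].
20 cycles on 229: each ℓ→(−1)^(ℓ−1), product (−1)^209 = -1.

-1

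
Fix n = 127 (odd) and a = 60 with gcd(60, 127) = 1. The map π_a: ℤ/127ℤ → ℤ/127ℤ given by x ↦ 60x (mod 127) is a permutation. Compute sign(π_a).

Trace 115: π^k(115) = [115, 42, 107, 70, 9, 32, 15] for k=0..6.
3 cycles of lengths [63, 63, 1].
sign(π) = (−1)^{n − #cycles} = (−1)^{127−3} = (−1)^124 = +1.

+1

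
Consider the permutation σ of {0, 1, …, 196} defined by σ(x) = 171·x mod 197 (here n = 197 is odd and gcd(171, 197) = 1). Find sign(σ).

Trace 142: π^k(142) = [142, 51, 53, 1, 171, 85, 154] for k=0..6.
Decompose π into cycles: lengths [49, 49, 49, 49, 1] (5 cycles, including the fixed point 0).
n − c = 197 − 5 = 192; sign = (−1)^192 = +1.
Check: (171/197) = +1 by Zolotarev.

+1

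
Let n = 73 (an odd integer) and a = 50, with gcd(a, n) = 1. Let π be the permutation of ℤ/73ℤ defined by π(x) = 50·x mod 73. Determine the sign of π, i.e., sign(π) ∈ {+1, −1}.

Start at x=18: 18 → 24 → 32 → 67 → 65 → 38 → 2 → … (one orbit).
Decompose π into cycles: lengths [36, 36, 1] (3 cycles, including the fixed point 0).
Σ(ℓ_i−1) = 73−3 = 70; sign = (−1)^70 = +1.
Zolotarev: (50|73) = +1, matching the cycle-count sign.

+1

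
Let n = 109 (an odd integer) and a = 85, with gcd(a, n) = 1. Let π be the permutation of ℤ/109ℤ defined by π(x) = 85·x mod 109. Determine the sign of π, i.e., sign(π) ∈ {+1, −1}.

Trace 87: π^k(87) = [87, 92, 81, 18, 4, 13, 15] for k=0..6.
Cycle lengths of π_85 on ℤ/109ℤ: [108, 1]; 2 cycles in total.
sign(π) = (−1)^{n − #cycles} = (−1)^{109−2} = (−1)^107 = -1.
The Jacobi symbol (85|109) = -1 (Zolotarev) agrees.

-1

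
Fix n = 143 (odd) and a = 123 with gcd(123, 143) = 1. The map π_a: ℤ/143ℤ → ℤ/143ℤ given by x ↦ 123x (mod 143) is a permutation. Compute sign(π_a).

Orbit of 56 under x↦123x: [56, 24, 92, 19, 49, 21, 9]… (length divides ord_143(123)).
Cycle type of π: 60×2 + 12 + 10 + 1; total 5 cycles.
5 cycles on 143: each ℓ→(−1)^(ℓ−1), product (−1)^138 = +1.
Check: (123/143) = +1 by Zolotarev.

+1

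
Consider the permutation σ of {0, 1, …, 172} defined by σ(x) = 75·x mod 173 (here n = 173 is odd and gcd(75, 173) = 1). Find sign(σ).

Start at x=61: 61 → 77 → 66 → 106 → 165 → 92 → 153 → … (one orbit).
Cycle type of π: 172 + 1; total 2 cycles.
Σ(ℓ_i−1) = 173−2 = 171; sign = (−1)^171 = -1.
Via Zolotarev, sign(π_{75}) = (75|173) = -1.

-1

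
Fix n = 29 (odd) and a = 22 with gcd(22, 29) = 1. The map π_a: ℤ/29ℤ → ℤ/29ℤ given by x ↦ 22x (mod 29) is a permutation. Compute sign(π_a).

Trace 4: π^k(4) = [4, 1, 22, 20, 5, 23, 13] for k=0..6.
3 cycles of lengths [14, 14, 1].
n − c = 29 − 3 = 26; sign = (−1)^26 = +1.
Via Zolotarev, sign(π_{22}) = (22|29) = +1.

+1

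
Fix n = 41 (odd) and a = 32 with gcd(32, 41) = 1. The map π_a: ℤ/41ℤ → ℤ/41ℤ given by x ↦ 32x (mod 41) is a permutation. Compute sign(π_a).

+1

Start at x=9: 9 → 1 → 32 → 40 → 9 (one orbit).
Cycle lengths of π_32 on ℤ/41ℤ: [4, 4, 4, 4, 4, 4, 4, 4, 4, 4, 1]; 11 cycles in total.
Σ(ℓ_i−1) = 41−11 = 30; sign = (−1)^30 = +1.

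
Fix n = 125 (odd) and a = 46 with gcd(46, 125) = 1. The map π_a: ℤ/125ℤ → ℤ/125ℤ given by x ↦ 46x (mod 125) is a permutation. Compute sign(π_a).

+1

Start at x=1: 1 → 46 → 116 → 86 → 81 → 101 → 21 → … (one orbit).
Cycle type of π: 25×4 + 5×4 + 1×5; total 13 cycles.
sign(π) = (−1)^{n − #cycles} = (−1)^{125−13} = (−1)^112 = +1.
Via Zolotarev, sign(π_{46}) = (46|125) = +1.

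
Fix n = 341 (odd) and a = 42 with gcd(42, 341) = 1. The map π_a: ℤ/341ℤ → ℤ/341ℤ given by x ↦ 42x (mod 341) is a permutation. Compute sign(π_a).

Trace 323: π^k(323) = [323, 267, 302, 67, 86, 202, 300] for k=0..6.
Decompose π into cycles: lengths [30, 30, 30, 30, 30, 30, 30, 30, 30, 30, 30, 5, 5, 1] (14 cycles, including the fixed point 0).
n − c = 341 − 14 = 327; sign = (−1)^327 = -1.

-1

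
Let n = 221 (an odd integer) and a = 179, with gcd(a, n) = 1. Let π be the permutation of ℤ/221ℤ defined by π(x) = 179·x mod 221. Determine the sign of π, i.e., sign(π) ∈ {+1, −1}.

+1

Trace 35: π^k(35) = [35, 77, 81, 134, 118, 127, 191] for k=0..6.
Cycle type of π: 24×8 + 8×2 + 6×2 + 1; total 13 cycles.
sign(π) = (−1)^{n − #cycles} = (−1)^{221−13} = (−1)^208 = +1.
Via Zolotarev, sign(π_{179}) = (179|221) = +1.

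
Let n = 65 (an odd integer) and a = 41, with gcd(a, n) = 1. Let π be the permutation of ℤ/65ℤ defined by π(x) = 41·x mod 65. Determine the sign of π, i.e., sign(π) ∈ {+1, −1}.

Start at x=41: 41 → 56 → 21 → 16 → 6 → 51 → 11 → … (one orbit).
Cycle lengths of π_41 on ℤ/65ℤ: [12, 12, 12, 12, 12, 1, 1, 1, 1, 1]; 10 cycles in total.
10 cycles on 65: each ℓ→(−1)^(ℓ−1), product (−1)^55 = -1.

-1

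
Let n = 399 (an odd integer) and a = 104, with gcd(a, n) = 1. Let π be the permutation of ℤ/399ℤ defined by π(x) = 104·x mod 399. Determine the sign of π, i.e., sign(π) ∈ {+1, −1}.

+1

Trace 251: π^k(251) = [251, 169, 20, 85, 62, 64, 272] for k=0..6.
Decompose π into cycles: lengths [18, 18, 18, 18, 18, 18, 18, 18, 18, 18, 18, 18, 18, 18, 18, 18, 18, 18, 18, 18, 9, 9, 2, 2, 2, 2, 2, 2, 2, 2, 2, 2, 1] (33 cycles, including the fixed point 0).
With 33 cycles on 399 points, sign = (−1)^{399−33} = +1.
(104|399)_J = +1 (Zolotarev's lemma cross-check).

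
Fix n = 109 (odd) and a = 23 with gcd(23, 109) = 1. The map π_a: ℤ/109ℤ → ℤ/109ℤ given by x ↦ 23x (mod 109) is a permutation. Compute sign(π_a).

Trace 64: π^k(64) = [64, 55, 66, 101, 34, 19, 1] for k=0..6.
Decompose π into cycles: lengths [36, 36, 36, 1] (4 cycles, including the fixed point 0).
4 cycles on 109: each ℓ→(−1)^(ℓ−1), product (−1)^105 = -1.
Via Zolotarev, sign(π_{23}) = (23|109) = -1.

-1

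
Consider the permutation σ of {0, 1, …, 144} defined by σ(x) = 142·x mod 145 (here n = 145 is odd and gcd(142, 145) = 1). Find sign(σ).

+1

Orbit of 97 under x↦142x: [97, 144, 3, 136, 27, 64, 98]… (length divides ord_145(142)).
The orbit structure of x ↦ 142x mod 145: 7 orbits of sizes [28, 28, 28, 28, 28, 4, 1].
n − c = 145 − 7 = 138; sign = (−1)^138 = +1.
(142|145)_J = +1 (Zolotarev's lemma cross-check).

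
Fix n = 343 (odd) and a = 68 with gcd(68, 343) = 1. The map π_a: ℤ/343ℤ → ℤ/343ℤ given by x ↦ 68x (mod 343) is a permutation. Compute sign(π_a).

-1

Start at x=246: 246 → 264 → 116 → 342 → 275 → 178 → 99 → … (one orbit).
Cycle lengths of π_68 on ℤ/343ℤ: [42, 42, 42, 42, 42, 42, 42, 6, 6, 6, 6, 6, 6, 6, 6, 1]; 16 cycles in total.
16 cycles on 343: each ℓ→(−1)^(ℓ−1), product (−1)^327 = -1.
The Jacobi symbol (68|343) = -1 (Zolotarev) agrees.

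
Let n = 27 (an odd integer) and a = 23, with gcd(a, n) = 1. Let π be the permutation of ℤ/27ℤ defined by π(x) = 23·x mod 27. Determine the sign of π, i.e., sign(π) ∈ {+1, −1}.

-1

Start at x=13: 13 → 2 → 19 → 5 → 7 → 26 → 4 → … (one orbit).
The orbit structure of x ↦ 23x mod 27: 4 orbits of sizes [18, 6, 2, 1].
Σ(ℓ_i−1) = 27−4 = 23; sign = (−1)^23 = -1.
Check: (23/27) = -1 by Zolotarev.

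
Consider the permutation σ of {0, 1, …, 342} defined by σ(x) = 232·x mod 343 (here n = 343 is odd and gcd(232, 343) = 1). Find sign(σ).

Trace 225: π^k(225) = [225, 64, 99, 330, 71, 8, 141] for k=0..6.
π_232 has 19 disjoint cycles with lengths [49, 49, 49, 49, 49, 49, 7, 7, 7, 7, 7, 7, 1, 1, 1, 1, 1, 1, 1] on {0,…,342}.
sign(π) = (−1)^{n − #cycles} = (−1)^{343−19} = (−1)^324 = +1.
Zolotarev: (232|343) = +1, matching the cycle-count sign.

+1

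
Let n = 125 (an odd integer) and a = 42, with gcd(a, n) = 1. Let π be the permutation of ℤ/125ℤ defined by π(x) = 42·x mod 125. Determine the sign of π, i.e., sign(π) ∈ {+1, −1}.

Orbit of 52 under x↦42x: [52, 59, 103, 76, 67, 64, 63]… (length divides ord_125(42)).
The orbit structure of x ↦ 42x mod 125: 4 orbits of sizes [100, 20, 4, 1].
sign(π) = (−1)^{n − #cycles} = (−1)^{125−4} = (−1)^121 = -1.

-1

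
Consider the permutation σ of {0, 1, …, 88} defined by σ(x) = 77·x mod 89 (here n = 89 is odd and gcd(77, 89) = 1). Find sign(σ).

Trace 12: π^k(12) = [12, 34, 37, 1, 77, 55, 52] for k=0..6.
The orbit structure of x ↦ 77x mod 89: 12 orbits of sizes [8, 8, 8, 8, 8, 8, 8, 8, 8, 8, 8, 1].
n − c = 89 − 12 = 77; sign = (−1)^77 = -1.
(77|89)_J = -1 (Zolotarev's lemma cross-check).

-1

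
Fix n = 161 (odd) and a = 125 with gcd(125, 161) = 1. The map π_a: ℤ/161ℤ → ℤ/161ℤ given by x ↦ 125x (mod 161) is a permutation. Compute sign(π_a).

Orbit of 141 under x↦125x: [141, 76, 1, 125, 8, 34, 64]… (length divides ord_161(125)).
Cycle type of π: 22×7 + 2×3 + 1; total 11 cycles.
With 11 cycles on 161 points, sign = (−1)^{161−11} = +1.

+1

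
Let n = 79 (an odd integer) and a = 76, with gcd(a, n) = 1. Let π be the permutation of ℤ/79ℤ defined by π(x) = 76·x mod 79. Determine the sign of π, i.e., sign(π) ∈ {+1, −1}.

Orbit of 26 under x↦76x: [26, 1, 76, 9, 52, 2, 73]… (length divides ord_79(76)).
π_76 has 3 disjoint cycles with lengths [39, 39, 1] on {0,…,78}.
79 − 3 = 76 transpositions; sign(π) = (−1)^76 = +1.

+1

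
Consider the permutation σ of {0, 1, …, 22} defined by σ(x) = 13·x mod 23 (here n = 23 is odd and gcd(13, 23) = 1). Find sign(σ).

+1

Orbit of 8 under x↦13x: [8, 12, 18, 4, 6, 9, 2]… (length divides ord_23(13)).
The orbit structure of x ↦ 13x mod 23: 3 orbits of sizes [11, 11, 1].
23 − 3 = 20 transpositions; sign(π) = (−1)^20 = +1.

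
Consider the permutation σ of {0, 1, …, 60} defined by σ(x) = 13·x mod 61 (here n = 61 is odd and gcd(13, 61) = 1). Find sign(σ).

Orbit of 13 under x↦13x: [13, 47, 1]… (length divides ord_61(13)).
Decompose π into cycles: lengths [3, 3, 3, 3, 3, 3, 3, 3, 3, 3, 3, 3, 3, 3, 3, 3, 3, 3, 3, 3, 1] (21 cycles, including the fixed point 0).
sign(π) = (−1)^{n − #cycles} = (−1)^{61−21} = (−1)^40 = +1.
Check: (13/61) = +1 by Zolotarev.

+1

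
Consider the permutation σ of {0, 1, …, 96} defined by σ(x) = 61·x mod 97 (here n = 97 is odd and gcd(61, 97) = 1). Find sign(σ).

+1

Trace 1: π^k(1) = [1, 61, 35] for k=0..2.
Cycle lengths of π_61 on ℤ/97ℤ: [3, 3, 3, 3, 3, 3, 3, 3, 3, 3, 3, 3, 3, 3, 3, 3, 3, 3, 3, 3, 3, 3, 3, 3, 3, 3, 3, 3, 3, 3, 3, 3, 1]; 33 cycles in total.
n − c = 97 − 33 = 64; sign = (−1)^64 = +1.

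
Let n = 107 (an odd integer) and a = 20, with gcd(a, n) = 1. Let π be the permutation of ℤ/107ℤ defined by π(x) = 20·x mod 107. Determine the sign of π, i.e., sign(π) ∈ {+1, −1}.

Start at x=55: 55 → 30 → 65 → 16 → 106 → 87 → 28 → … (one orbit).
2 cycles of lengths [106, 1].
n − c = 107 − 2 = 105; sign = (−1)^105 = -1.
Check: (20/107) = -1 by Zolotarev.

-1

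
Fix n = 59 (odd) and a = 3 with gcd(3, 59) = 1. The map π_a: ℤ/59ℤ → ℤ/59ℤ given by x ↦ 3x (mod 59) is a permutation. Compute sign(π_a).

Start at x=16: 16 → 48 → 26 → 19 → 57 → 53 → 41 → … (one orbit).
Cycle lengths of π_3 on ℤ/59ℤ: [29, 29, 1]; 3 cycles in total.
With 3 cycles on 59 points, sign = (−1)^{59−3} = +1.
The Jacobi symbol (3|59) = +1 (Zolotarev) agrees.

+1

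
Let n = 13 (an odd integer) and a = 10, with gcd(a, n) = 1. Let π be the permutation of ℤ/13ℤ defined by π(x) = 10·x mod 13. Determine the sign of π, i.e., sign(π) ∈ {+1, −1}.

Orbit of 10 under x↦10x: [10, 9, 12, 3, 4, 1]… (length divides ord_13(10)).
Cycle type of π: 6×2 + 1; total 3 cycles.
sign(π) = (−1)^{n − #cycles} = (−1)^{13−3} = (−1)^10 = +1.

+1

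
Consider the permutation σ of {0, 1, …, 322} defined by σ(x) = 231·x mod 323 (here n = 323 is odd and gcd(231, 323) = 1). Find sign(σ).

+1

Start at x=188: 188 → 146 → 134 → 269 → 123 → 312 → 43 → … (one orbit).
π_231 has 5 disjoint cycles with lengths [144, 144, 18, 16, 1] on {0,…,322}.
323 − 5 = 318 transpositions; sign(π) = (−1)^318 = +1.
Check: (231/323) = +1 by Zolotarev.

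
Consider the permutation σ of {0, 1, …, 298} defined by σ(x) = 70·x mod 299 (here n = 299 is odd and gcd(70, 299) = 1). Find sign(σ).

-1

Trace 70: π^k(70) = [70, 116, 47, 1] for k=0..3.
Decompose π into cycles: lengths [4, 4, 4, 4, 4, 4, 4, 4, 4, 4, 4, 4, 4, 4, 4, 4, 4, 4, 4, 4, 4, 4, 4, 4, 4, 4, 4, 4, 4, 4, 4, 4, 4, 4, 4, 4, 4, 4, 4, 4, 4, 4, 4, 4, 4, 4, 4, 4, 4, 4, 4, 4, 4, 4, 4, 4, 4, 4, 4, 4, 4, 4, 4, 4, 4, 4, 4, 4, 4, 1, 1, 1, 1, 1, 1, 1, 1, 1, 1, 1, 1, 1, 1, 1, 1, 1, 1, 1, 1, 1, 1, 1] (92 cycles, including the fixed point 0).
299 − 92 = 207 transpositions; sign(π) = (−1)^207 = -1.
(70|299)_J = -1 (Zolotarev's lemma cross-check).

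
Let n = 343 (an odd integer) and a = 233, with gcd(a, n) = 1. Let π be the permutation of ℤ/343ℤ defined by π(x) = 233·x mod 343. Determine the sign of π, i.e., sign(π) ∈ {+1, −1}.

+1

Start at x=331: 331 → 291 → 232 → 205 → 88 → 267 → 128 → … (one orbit).
π_233 has 7 disjoint cycles with lengths [147, 147, 21, 21, 3, 3, 1] on {0,…,342}.
343 − 7 = 336 transpositions; sign(π) = (−1)^336 = +1.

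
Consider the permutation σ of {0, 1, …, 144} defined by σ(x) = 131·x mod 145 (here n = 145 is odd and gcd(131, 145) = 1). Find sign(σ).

Trace 46: π^k(46) = [46, 81, 26, 71, 21, 141, 56] for k=0..6.
10 cycles of lengths [28, 28, 28, 28, 28, 1, 1, 1, 1, 1].
sign(π) = (−1)^{n − #cycles} = (−1)^{145−10} = (−1)^135 = -1.

-1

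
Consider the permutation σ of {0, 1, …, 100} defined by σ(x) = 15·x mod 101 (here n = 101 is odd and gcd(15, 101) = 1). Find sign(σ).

-1

Start at x=22: 22 → 27 → 1 → 15 → 23 → 42 → 24 → … (one orbit).
The orbit structure of x ↦ 15x mod 101: 2 orbits of sizes [100, 1].
n − c = 101 − 2 = 99; sign = (−1)^99 = -1.
Via Zolotarev, sign(π_{15}) = (15|101) = -1.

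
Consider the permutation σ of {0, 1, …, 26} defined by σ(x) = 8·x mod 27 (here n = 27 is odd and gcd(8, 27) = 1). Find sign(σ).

-1

Trace 8: π^k(8) = [8, 10, 26, 19, 17, 1] for k=0..5.
π_8 has 8 disjoint cycles with lengths [6, 6, 6, 2, 2, 2, 2, 1] on {0,…,26}.
Σ(ℓ_i−1) = 27−8 = 19; sign = (−1)^19 = -1.
Check: (8/27) = -1 by Zolotarev.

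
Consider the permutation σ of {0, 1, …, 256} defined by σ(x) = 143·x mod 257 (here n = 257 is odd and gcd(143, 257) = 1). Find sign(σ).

Start at x=242: 242 → 168 → 123 → 113 → 225 → 50 → 211 → … (one orbit).
Decompose π into cycles: lengths [128, 128, 1] (3 cycles, including the fixed point 0).
257 − 3 = 254 transpositions; sign(π) = (−1)^254 = +1.
Check: (143/257) = +1 by Zolotarev.

+1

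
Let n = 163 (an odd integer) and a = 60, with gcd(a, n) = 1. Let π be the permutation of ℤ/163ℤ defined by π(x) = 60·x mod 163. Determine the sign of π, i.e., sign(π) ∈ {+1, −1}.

+1

Trace 151: π^k(151) = [151, 95, 158, 26, 93, 38, 161] for k=0..6.
The orbit structure of x ↦ 60x mod 163: 3 orbits of sizes [81, 81, 1].
Σ(ℓ_i−1) = 163−3 = 160; sign = (−1)^160 = +1.
(60|163)_J = +1 (Zolotarev's lemma cross-check).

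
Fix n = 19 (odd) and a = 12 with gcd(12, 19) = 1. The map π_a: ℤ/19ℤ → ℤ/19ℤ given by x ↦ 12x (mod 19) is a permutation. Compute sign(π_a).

Start at x=1: 1 → 12 → 11 → 18 → 7 → 8 → 1 (one orbit).
The orbit structure of x ↦ 12x mod 19: 4 orbits of sizes [6, 6, 6, 1].
sign(π) = (−1)^{n − #cycles} = (−1)^{19−4} = (−1)^15 = -1.
The Jacobi symbol (12|19) = -1 (Zolotarev) agrees.

-1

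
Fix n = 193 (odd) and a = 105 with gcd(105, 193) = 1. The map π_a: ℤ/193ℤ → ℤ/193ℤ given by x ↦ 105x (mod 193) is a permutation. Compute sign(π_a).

-1

Orbit of 106 under x↦105x: [106, 129, 35, 8, 68, 192, 88]… (length divides ord_193(105)).
Decompose π into cycles: lengths [64, 64, 64, 1] (4 cycles, including the fixed point 0).
n − c = 193 − 4 = 189; sign = (−1)^189 = -1.
(105|193)_J = -1 (Zolotarev's lemma cross-check).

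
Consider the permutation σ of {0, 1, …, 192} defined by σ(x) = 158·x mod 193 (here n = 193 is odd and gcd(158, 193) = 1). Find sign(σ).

-1

Start at x=160: 160 → 190 → 105 → 185 → 87 → 43 → 39 → … (one orbit).
Cycle lengths of π_158 on ℤ/193ℤ: [64, 64, 64, 1]; 4 cycles in total.
sign(π) = (−1)^{n − #cycles} = (−1)^{193−4} = (−1)^189 = -1.
Via Zolotarev, sign(π_{158}) = (158|193) = -1.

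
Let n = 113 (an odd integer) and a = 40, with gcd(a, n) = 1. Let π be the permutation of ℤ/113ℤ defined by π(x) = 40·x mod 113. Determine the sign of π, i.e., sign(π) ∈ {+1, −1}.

-1

Orbit of 15 under x↦40x: [15, 35, 44, 65, 1, 40, 18]… (length divides ord_113(40)).
Cycle type of π: 16×7 + 1; total 8 cycles.
sign(π) = (−1)^{n − #cycles} = (−1)^{113−8} = (−1)^105 = -1.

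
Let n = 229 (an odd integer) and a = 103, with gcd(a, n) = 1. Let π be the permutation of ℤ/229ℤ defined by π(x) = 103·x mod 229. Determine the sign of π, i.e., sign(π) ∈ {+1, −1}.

Trace 95: π^k(95) = [95, 167, 26, 159, 118, 17, 148] for k=0..6.
Decompose π into cycles: lengths [114, 114, 1] (3 cycles, including the fixed point 0).
With 3 cycles on 229 points, sign = (−1)^{229−3} = +1.

+1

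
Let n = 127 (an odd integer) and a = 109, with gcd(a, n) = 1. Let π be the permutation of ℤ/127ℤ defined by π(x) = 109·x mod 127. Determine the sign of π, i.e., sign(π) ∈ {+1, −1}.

Start at x=63: 63 → 9 → 92 → 122 → 90 → 31 → 77 → … (one orbit).
Cycle type of π: 126 + 1; total 2 cycles.
2 cycles on 127: each ℓ→(−1)^(ℓ−1), product (−1)^125 = -1.
Check: (109/127) = -1 by Zolotarev.

-1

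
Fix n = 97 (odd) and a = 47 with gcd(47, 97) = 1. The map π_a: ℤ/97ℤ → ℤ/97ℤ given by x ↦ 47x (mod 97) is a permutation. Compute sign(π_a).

Orbit of 1 under x↦47x: [1, 47, 75, 33, 96, 50, 22]… (length divides ord_97(47)).
13 cycles of lengths [8, 8, 8, 8, 8, 8, 8, 8, 8, 8, 8, 8, 1].
n − c = 97 − 13 = 84; sign = (−1)^84 = +1.
Via Zolotarev, sign(π_{47}) = (47|97) = +1.

+1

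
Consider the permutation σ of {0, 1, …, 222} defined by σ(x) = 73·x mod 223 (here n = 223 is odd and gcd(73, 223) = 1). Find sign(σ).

Orbit of 178 under x↦73x: [178, 60, 143, 181, 56, 74, 50]… (length divides ord_223(73)).
π_73 has 3 disjoint cycles with lengths [111, 111, 1] on {0,…,222}.
n − c = 223 − 3 = 220; sign = (−1)^220 = +1.
(73|223)_J = +1 (Zolotarev's lemma cross-check).

+1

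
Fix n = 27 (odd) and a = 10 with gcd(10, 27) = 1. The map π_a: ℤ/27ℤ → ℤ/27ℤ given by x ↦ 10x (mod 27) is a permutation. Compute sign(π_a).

Trace 19: π^k(19) = [19, 1, 10] for k=0..2.
15 cycles of lengths [3, 3, 3, 3, 3, 3, 1, 1, 1, 1, 1, 1, 1, 1, 1].
Σ(ℓ_i−1) = 27−15 = 12; sign = (−1)^12 = +1.

+1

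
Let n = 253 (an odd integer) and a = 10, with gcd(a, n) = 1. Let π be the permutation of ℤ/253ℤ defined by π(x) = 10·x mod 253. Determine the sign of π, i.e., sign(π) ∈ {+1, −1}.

+1

Orbit of 21 under x↦10x: [21, 210, 76, 1, 10, 100, 241]… (length divides ord_253(10)).
Decompose π into cycles: lengths [22, 22, 22, 22, 22, 22, 22, 22, 22, 22, 22, 2, 2, 2, 2, 2, 1] (17 cycles, including the fixed point 0).
253 − 17 = 236 transpositions; sign(π) = (−1)^236 = +1.
Via Zolotarev, sign(π_{10}) = (10|253) = +1.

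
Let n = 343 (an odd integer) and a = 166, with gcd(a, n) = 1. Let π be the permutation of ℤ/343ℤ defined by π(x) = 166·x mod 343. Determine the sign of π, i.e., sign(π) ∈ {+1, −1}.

-1

Orbit of 325 under x↦166x: [325, 99, 313, 165, 293, 275, 31]… (length divides ord_343(166)).
The orbit structure of x ↦ 166x mod 343: 16 orbits of sizes [42, 42, 42, 42, 42, 42, 42, 6, 6, 6, 6, 6, 6, 6, 6, 1].
n − c = 343 − 16 = 327; sign = (−1)^327 = -1.
Check: (166/343) = -1 by Zolotarev.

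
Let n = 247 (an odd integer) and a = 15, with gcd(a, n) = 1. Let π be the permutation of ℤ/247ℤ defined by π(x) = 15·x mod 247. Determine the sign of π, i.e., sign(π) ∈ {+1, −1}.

+1

Start at x=136: 136 → 64 → 219 → 74 → 122 → 101 → 33 → … (one orbit).
π_15 has 9 disjoint cycles with lengths [36, 36, 36, 36, 36, 36, 18, 12, 1] on {0,…,246}.
Σ(ℓ_i−1) = 247−9 = 238; sign = (−1)^238 = +1.
(15|247)_J = +1 (Zolotarev's lemma cross-check).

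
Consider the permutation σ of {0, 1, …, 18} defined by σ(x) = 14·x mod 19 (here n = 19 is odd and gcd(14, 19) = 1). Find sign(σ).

Start at x=12: 12 → 16 → 15 → 1 → 14 → 6 → 8 → … (one orbit).
2 cycles of lengths [18, 1].
With 2 cycles on 19 points, sign = (−1)^{19−2} = -1.

-1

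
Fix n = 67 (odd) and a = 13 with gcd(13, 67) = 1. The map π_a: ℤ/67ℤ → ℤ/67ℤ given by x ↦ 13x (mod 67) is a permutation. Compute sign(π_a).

Trace 13: π^k(13) = [13, 35, 53, 19, 46, 62, 2] for k=0..6.
Cycle lengths of π_13 on ℤ/67ℤ: [66, 1]; 2 cycles in total.
Σ(ℓ_i−1) = 67−2 = 65; sign = (−1)^65 = -1.
The Jacobi symbol (13|67) = -1 (Zolotarev) agrees.

-1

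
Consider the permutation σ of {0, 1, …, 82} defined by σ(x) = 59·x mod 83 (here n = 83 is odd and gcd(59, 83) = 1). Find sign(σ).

Orbit of 59 under x↦59x: [59, 78, 37, 25, 64, 41, 12]… (length divides ord_83(59)).
Decompose π into cycles: lengths [41, 41, 1] (3 cycles, including the fixed point 0).
Σ(ℓ_i−1) = 83−3 = 80; sign = (−1)^80 = +1.

+1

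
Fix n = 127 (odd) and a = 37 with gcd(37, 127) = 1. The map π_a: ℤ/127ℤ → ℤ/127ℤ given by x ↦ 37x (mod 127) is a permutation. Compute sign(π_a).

+1

Trace 68: π^k(68) = [68, 103, 1, 37, 99, 107, 22] for k=0..6.
15 cycles of lengths [9, 9, 9, 9, 9, 9, 9, 9, 9, 9, 9, 9, 9, 9, 1].
Σ(ℓ_i−1) = 127−15 = 112; sign = (−1)^112 = +1.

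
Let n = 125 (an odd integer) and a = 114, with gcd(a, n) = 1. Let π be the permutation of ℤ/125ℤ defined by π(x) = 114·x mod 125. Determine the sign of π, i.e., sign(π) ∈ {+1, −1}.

+1

Trace 96: π^k(96) = [96, 69, 116, 99, 36, 104, 106] for k=0..6.
7 cycles of lengths [50, 50, 10, 10, 2, 2, 1].
With 7 cycles on 125 points, sign = (−1)^{125−7} = +1.
Via Zolotarev, sign(π_{114}) = (114|125) = +1.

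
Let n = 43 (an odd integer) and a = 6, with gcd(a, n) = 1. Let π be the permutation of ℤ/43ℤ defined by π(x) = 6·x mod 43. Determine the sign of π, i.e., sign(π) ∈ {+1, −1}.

Orbit of 1 under x↦6x: [1, 6, 36]… (length divides ord_43(6)).
15 cycles of lengths [3, 3, 3, 3, 3, 3, 3, 3, 3, 3, 3, 3, 3, 3, 1].
43 − 15 = 28 transpositions; sign(π) = (−1)^28 = +1.
Check: (6/43) = +1 by Zolotarev.

+1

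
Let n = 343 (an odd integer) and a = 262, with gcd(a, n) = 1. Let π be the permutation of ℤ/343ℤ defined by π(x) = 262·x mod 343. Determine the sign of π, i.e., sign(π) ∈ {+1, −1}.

-1

Orbit of 22 under x↦262x: [22, 276, 282, 139, 60, 285, 239]… (length divides ord_343(262)).
Cycle type of π: 294 + 42 + 6 + 1; total 4 cycles.
Σ(ℓ_i−1) = 343−4 = 339; sign = (−1)^339 = -1.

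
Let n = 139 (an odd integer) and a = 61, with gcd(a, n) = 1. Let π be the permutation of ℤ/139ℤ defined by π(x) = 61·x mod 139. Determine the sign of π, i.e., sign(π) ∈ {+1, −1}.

-1

Start at x=41: 41 → 138 → 78 → 32 → 6 → 88 → 86 → … (one orbit).
The orbit structure of x ↦ 61x mod 139: 2 orbits of sizes [138, 1].
Σ(ℓ_i−1) = 139−2 = 137; sign = (−1)^137 = -1.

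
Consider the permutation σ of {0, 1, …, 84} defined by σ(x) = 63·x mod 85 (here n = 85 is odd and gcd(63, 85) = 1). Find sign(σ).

Start at x=21: 21 → 48 → 49 → 27 → 1 → 63 → 59 → … (one orbit).
7 cycles of lengths [16, 16, 16, 16, 16, 4, 1].
With 7 cycles on 85 points, sign = (−1)^{85−7} = +1.

+1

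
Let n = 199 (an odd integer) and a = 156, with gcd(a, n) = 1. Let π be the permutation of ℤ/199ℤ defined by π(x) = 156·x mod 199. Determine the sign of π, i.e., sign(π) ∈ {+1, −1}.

Orbit of 1 under x↦156x: [1, 156, 58, 93, 180, 21, 92]… (length divides ord_199(156)).
12 cycles of lengths [18, 18, 18, 18, 18, 18, 18, 18, 18, 18, 18, 1].
199 − 12 = 187 transpositions; sign(π) = (−1)^187 = -1.
Zolotarev: (156|199) = -1, matching the cycle-count sign.

-1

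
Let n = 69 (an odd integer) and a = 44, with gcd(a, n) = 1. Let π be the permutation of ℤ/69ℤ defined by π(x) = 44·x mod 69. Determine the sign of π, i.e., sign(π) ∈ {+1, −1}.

Trace 55: π^k(55) = [55, 5, 13, 20, 52, 11, 1] for k=0..6.
5 cycles of lengths [22, 22, 22, 2, 1].
With 5 cycles on 69 points, sign = (−1)^{69−5} = +1.

+1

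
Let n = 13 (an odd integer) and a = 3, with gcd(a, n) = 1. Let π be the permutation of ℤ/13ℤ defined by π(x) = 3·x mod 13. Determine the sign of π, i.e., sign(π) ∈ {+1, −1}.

Trace 9: π^k(9) = [9, 1, 3] for k=0..2.
5 cycles of lengths [3, 3, 3, 3, 1].
sign(π) = (−1)^{n − #cycles} = (−1)^{13−5} = (−1)^8 = +1.
(3|13)_J = +1 (Zolotarev's lemma cross-check).

+1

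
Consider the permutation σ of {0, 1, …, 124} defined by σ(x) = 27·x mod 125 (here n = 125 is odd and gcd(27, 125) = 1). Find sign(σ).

Orbit of 111 under x↦27x: [111, 122, 44, 63, 76, 52, 29]… (length divides ord_125(27)).
The orbit structure of x ↦ 27x mod 125: 4 orbits of sizes [100, 20, 4, 1].
4 cycles on 125: each ℓ→(−1)^(ℓ−1), product (−1)^121 = -1.

-1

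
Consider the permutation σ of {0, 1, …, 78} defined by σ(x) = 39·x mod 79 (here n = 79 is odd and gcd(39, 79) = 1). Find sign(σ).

Orbit of 17 under x↦39x: [17, 31, 24, 67, 6, 76, 41]… (length divides ord_79(39)).
The orbit structure of x ↦ 39x mod 79: 2 orbits of sizes [78, 1].
Σ(ℓ_i−1) = 79−2 = 77; sign = (−1)^77 = -1.
(39|79)_J = -1 (Zolotarev's lemma cross-check).

-1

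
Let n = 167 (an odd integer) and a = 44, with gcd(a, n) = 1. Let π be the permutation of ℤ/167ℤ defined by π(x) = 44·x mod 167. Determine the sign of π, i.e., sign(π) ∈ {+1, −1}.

+1

Start at x=144: 144 → 157 → 61 → 12 → 27 → 19 → 1 → … (one orbit).
Cycle lengths of π_44 on ℤ/167ℤ: [83, 83, 1]; 3 cycles in total.
With 3 cycles on 167 points, sign = (−1)^{167−3} = +1.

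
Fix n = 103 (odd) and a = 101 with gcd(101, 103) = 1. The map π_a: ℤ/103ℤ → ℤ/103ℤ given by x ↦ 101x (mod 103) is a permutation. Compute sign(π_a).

Orbit of 14 under x↦101x: [14, 75, 56, 94, 18, 67, 72]… (length divides ord_103(101)).
The orbit structure of x ↦ 101x mod 103: 2 orbits of sizes [102, 1].
2 cycles on 103: each ℓ→(−1)^(ℓ−1), product (−1)^101 = -1.
(101|103)_J = -1 (Zolotarev's lemma cross-check).

-1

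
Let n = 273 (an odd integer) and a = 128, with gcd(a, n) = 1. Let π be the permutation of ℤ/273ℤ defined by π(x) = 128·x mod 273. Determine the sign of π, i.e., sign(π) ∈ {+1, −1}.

Start at x=2: 2 → 256 → 8 → 205 → 32 → 1 → 128 → … (one orbit).
27 cycles of lengths [12, 12, 12, 12, 12, 12, 12, 12, 12, 12, 12, 12, 12, 12, 12, 12, 12, 12, 12, 12, 12, 6, 6, 3, 3, 2, 1].
27 cycles on 273: each ℓ→(−1)^(ℓ−1), product (−1)^246 = +1.
Check: (128/273) = +1 by Zolotarev.

+1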